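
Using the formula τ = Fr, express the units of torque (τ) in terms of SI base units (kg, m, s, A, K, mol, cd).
Units of each symbol in τ = Fr:
  F (force): kg·m/s²
  r (lever arm): m

Multiplying the contributions: [kg·m/s²] · [m]
Adding exponents of each base unit: kg: 1, m: 2, s: -2
SI base units of torque: kg·m²/s²

Answer: kg·m²/s²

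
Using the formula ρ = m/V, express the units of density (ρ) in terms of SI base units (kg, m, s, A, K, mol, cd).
Units of each symbol in ρ = m/V:
  m (mass): kg
  V (volume): m³  → in the denominator, contributes 1/m³

Multiplying the contributions: [kg] · [1/m³]
Adding exponents of each base unit: kg: 1, m: -3
SI base units of density: kg/m³

Answer: kg/m³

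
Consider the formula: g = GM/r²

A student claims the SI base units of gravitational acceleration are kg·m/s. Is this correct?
Units of each symbol in g = GM/r²:
  G (gravitational constant): m³/(kg·s²)
  M (mass): kg
  r (distance): m  → to the power 2 in the denominator, contributes 1/m²

Multiplying the contributions: [m³/(kg·s²)] · [kg] · [1/m²]
Adding exponents of each base unit: m: 1, s: -2
SI base units of gravitational acceleration: m/s²

The claimed units kg·m/s (exponents kg: 1, m: 1, s: -1) do not match the derived units m/s² (exponents m: 1, s: -2), so the claim is incorrect.

Answer: No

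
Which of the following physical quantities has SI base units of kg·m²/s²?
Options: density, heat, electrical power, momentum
Checking the SI base units of each option:
  density (ρ = m/V): kg/m³  ✗
  heat (Q = mcΔT): kg·m²/s²  ✓ matches
  electrical power (P = IV): kg·m²/s³  ✗
  momentum (p = mv): kg·m/s  ✗

Only heat has units kg·m²/s².

Answer: heat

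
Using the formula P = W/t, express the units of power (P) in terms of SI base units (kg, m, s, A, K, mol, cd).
Units of each symbol in P = W/t:
  W (work): kg·m²/s²
  t (time): s  → in the denominator, contributes 1/s

Multiplying the contributions: [kg·m²/s²] · [1/s]
Adding exponents of each base unit: kg: 1, m: 2, s: -3
SI base units of power: kg·m²/s³

Answer: kg·m²/s³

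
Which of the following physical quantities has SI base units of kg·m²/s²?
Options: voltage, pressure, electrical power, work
Checking the SI base units of each option:
  voltage (V = IR): kg·m²/(s³·A)  ✗
  pressure (P = F/A): kg/(m·s²)  ✗
  electrical power (P = IV): kg·m²/s³  ✗
  work (W = Fd): kg·m²/s²  ✓ matches

Only work has units kg·m²/s².

Answer: work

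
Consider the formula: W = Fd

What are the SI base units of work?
Units of each symbol in W = Fd:
  F (force): kg·m/s²
  d (displacement): m

Multiplying the contributions: [kg·m/s²] · [m]
Adding exponents of each base unit: kg: 1, m: 2, s: -2
SI base units of work: kg·m²/s²

Answer: kg·m²/s²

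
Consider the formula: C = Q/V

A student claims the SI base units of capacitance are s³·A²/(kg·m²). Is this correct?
Units of each symbol in C = Q/V:
  Q (charge, in coulombs): s·A
  V (voltage, in volts): kg·m²/(s³·A)  → in the denominator, contributes s³·A/(kg·m²)

Multiplying the contributions: [s·A] · [s³·A/(kg·m²)]
Adding exponents of each base unit: kg: -1, m: -2, s: 4, A: 2
SI base units of capacitance: s⁴·A²/(kg·m²)

The claimed units s³·A²/(kg·m²) (exponents kg: -1, m: -2, s: 3, A: 2) do not match the derived units s⁴·A²/(kg·m²) (exponents kg: -1, m: -2, s: 4, A: 2), so the claim is incorrect.

Answer: No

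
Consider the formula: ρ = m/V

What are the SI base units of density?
Units of each symbol in ρ = m/V:
  m (mass): kg
  V (volume): m³  → in the denominator, contributes 1/m³

Multiplying the contributions: [kg] · [1/m³]
Adding exponents of each base unit: kg: 1, m: -3
SI base units of density: kg/m³

Answer: kg/m³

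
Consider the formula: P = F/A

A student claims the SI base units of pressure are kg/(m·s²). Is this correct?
Units of each symbol in P = F/A:
  F (force): kg·m/s²
  A (area): m²  → in the denominator, contributes 1/m²

Multiplying the contributions: [kg·m/s²] · [1/m²]
Adding exponents of each base unit: kg: 1, m: -1, s: -2
SI base units of pressure: kg/(m·s²)

The claimed units kg/(m·s²) match the derived units, so the claim is correct.

Answer: Yes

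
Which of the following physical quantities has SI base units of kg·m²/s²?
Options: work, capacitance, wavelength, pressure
Checking the SI base units of each option:
  work (W = Fd): kg·m²/s²  ✓ matches
  capacitance (C = Q/V): s⁴·A²/(kg·m²)  ✗
  wavelength (λ = v/f): m  ✗
  pressure (P = F/A): kg/(m·s²)  ✗

Only work has units kg·m²/s².

Answer: work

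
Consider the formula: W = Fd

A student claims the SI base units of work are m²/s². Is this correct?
Units of each symbol in W = Fd:
  F (force): kg·m/s²
  d (displacement): m

Multiplying the contributions: [kg·m/s²] · [m]
Adding exponents of each base unit: kg: 1, m: 2, s: -2
SI base units of work: kg·m²/s²

The claimed units m²/s² (exponents m: 2, s: -2) do not match the derived units kg·m²/s² (exponents kg: 1, m: 2, s: -2), so the claim is incorrect.

Answer: No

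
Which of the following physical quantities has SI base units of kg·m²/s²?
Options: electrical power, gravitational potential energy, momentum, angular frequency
Checking the SI base units of each option:
  electrical power (P = IV): kg·m²/s³  ✗
  gravitational potential energy (U = -GMm/r): kg·m²/s²  ✓ matches
  momentum (p = mv): kg·m/s  ✗
  angular frequency (ω = 2πf): 1/s  ✗

Only gravitational potential energy has units kg·m²/s².

Answer: gravitational potential energy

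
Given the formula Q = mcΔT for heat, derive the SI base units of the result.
Units of each symbol in Q = mcΔT:
  m (mass): kg
  c (specific heat capacity, in J/(kg·K)): m²/(s²·K)
  ΔT (temperature change): K

Multiplying the contributions: [kg] · [m²/(s²·K)] · [K]
Adding exponents of each base unit: kg: 1, m: 2, s: -2
SI base units of heat: kg·m²/s²

Answer: kg·m²/s²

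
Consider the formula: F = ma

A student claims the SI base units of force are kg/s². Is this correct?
Units of each symbol in F = ma:
  m (mass): kg
  a (acceleration): m/s²

Multiplying the contributions: [kg] · [m/s²]
Adding exponents of each base unit: kg: 1, m: 1, s: -2
SI base units of force: kg·m/s²

The claimed units kg/s² (exponents kg: 1, s: -2) do not match the derived units kg·m/s² (exponents kg: 1, m: 1, s: -2), so the claim is incorrect.

Answer: No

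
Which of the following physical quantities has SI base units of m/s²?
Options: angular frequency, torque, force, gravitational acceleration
Checking the SI base units of each option:
  angular frequency (ω = 2πf): 1/s  ✗
  torque (τ = Fr): kg·m²/s²  ✗
  force (F = ma): kg·m/s²  ✗
  gravitational acceleration (g = GM/r²): m/s²  ✓ matches

Only gravitational acceleration has units m/s².

Answer: gravitational acceleration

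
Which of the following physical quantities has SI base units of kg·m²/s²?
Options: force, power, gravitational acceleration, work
Checking the SI base units of each option:
  force (F = ma): kg·m/s²  ✗
  power (P = W/t): kg·m²/s³  ✗
  gravitational acceleration (g = GM/r²): m/s²  ✗
  work (W = Fd): kg·m²/s²  ✓ matches

Only work has units kg·m²/s².

Answer: work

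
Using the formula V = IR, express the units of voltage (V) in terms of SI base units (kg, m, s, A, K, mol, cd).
Units of each symbol in V = IR:
  I (current): A
  R (resistance, in ohms): kg·m²/(s³·A²)

Multiplying the contributions: [A] · [kg·m²/(s³·A²)]
Adding exponents of each base unit: kg: 1, m: 2, s: -3, A: -1
SI base units of voltage: kg·m²/(s³·A)

Answer: kg·m²/(s³·A)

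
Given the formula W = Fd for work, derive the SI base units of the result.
Units of each symbol in W = Fd:
  F (force): kg·m/s²
  d (displacement): m

Multiplying the contributions: [kg·m/s²] · [m]
Adding exponents of each base unit: kg: 1, m: 2, s: -2
SI base units of work: kg·m²/s²

Answer: kg·m²/s²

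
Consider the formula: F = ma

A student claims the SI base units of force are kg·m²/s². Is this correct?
Units of each symbol in F = ma:
  m (mass): kg
  a (acceleration): m/s²

Multiplying the contributions: [kg] · [m/s²]
Adding exponents of each base unit: kg: 1, m: 1, s: -2
SI base units of force: kg·m/s²

The claimed units kg·m²/s² (exponents kg: 1, m: 2, s: -2) do not match the derived units kg·m/s² (exponents kg: 1, m: 1, s: -2), so the claim is incorrect.

Answer: No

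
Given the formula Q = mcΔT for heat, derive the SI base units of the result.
Units of each symbol in Q = mcΔT:
  m (mass): kg
  c (specific heat capacity, in J/(kg·K)): m²/(s²·K)
  ΔT (temperature change): K

Multiplying the contributions: [kg] · [m²/(s²·K)] · [K]
Adding exponents of each base unit: kg: 1, m: 2, s: -2
SI base units of heat: kg·m²/s²

Answer: kg·m²/s²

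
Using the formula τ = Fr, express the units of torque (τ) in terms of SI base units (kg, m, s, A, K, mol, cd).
Units of each symbol in τ = Fr:
  F (force): kg·m/s²
  r (lever arm): m

Multiplying the contributions: [kg·m/s²] · [m]
Adding exponents of each base unit: kg: 1, m: 2, s: -2
SI base units of torque: kg·m²/s²

Answer: kg·m²/s²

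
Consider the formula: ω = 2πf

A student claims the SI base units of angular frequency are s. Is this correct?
Units of each symbol in ω = 2πf:
  f (frequency): 1/s
  The factor 2π is dimensionless.

Multiplying the contributions: [1/s]
Adding exponents of each base unit: s: -1
SI base units of angular frequency: 1/s

The claimed units s (exponents s: 1) do not match the derived units 1/s (exponents s: -1), so the claim is incorrect.

Answer: No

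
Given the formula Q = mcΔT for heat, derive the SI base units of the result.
Units of each symbol in Q = mcΔT:
  m (mass): kg
  c (specific heat capacity, in J/(kg·K)): m²/(s²·K)
  ΔT (temperature change): K

Multiplying the contributions: [kg] · [m²/(s²·K)] · [K]
Adding exponents of each base unit: kg: 1, m: 2, s: -2
SI base units of heat: kg·m²/s²

Answer: kg·m²/s²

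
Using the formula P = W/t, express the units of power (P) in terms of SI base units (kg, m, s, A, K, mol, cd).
Units of each symbol in P = W/t:
  W (work): kg·m²/s²
  t (time): s  → in the denominator, contributes 1/s

Multiplying the contributions: [kg·m²/s²] · [1/s]
Adding exponents of each base unit: kg: 1, m: 2, s: -3
SI base units of power: kg·m²/s³

Answer: kg·m²/s³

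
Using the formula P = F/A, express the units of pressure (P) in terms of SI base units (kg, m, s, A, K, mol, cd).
Units of each symbol in P = F/A:
  F (force): kg·m/s²
  A (area): m²  → in the denominator, contributes 1/m²

Multiplying the contributions: [kg·m/s²] · [1/m²]
Adding exponents of each base unit: kg: 1, m: -1, s: -2
SI base units of pressure: kg/(m·s²)

Answer: kg/(m·s²)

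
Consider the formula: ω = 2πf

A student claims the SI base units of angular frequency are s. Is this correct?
Units of each symbol in ω = 2πf:
  f (frequency): 1/s
  The factor 2π is dimensionless.

Multiplying the contributions: [1/s]
Adding exponents of each base unit: s: -1
SI base units of angular frequency: 1/s

The claimed units s (exponents s: 1) do not match the derived units 1/s (exponents s: -1), so the claim is incorrect.

Answer: No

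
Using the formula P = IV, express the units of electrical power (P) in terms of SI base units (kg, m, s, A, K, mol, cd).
Units of each symbol in P = IV:
  I (current): A
  V (voltage, in volts): kg·m²/(s³·A)

Multiplying the contributions: [A] · [kg·m²/(s³·A)]
Adding exponents of each base unit: kg: 1, m: 2, s: -3
SI base units of electrical power: kg·m²/s³

Answer: kg·m²/s³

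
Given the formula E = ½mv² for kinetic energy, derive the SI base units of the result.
Units of each symbol in E = ½mv²:
  m (mass): kg
  v (speed): m/s  → to the power 2, contributes m²/s²
  The factor ½ is dimensionless.

Multiplying the contributions: [kg] · [m²/s²]
Adding exponents of each base unit: kg: 1, m: 2, s: -2
SI base units of kinetic energy: kg·m²/s²

Answer: kg·m²/s²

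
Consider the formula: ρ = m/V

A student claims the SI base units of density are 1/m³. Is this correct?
Units of each symbol in ρ = m/V:
  m (mass): kg
  V (volume): m³  → in the denominator, contributes 1/m³

Multiplying the contributions: [kg] · [1/m³]
Adding exponents of each base unit: kg: 1, m: -3
SI base units of density: kg/m³

The claimed units 1/m³ (exponents m: -3) do not match the derived units kg/m³ (exponents kg: 1, m: -3), so the claim is incorrect.

Answer: No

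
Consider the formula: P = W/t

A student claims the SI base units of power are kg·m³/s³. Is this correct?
Units of each symbol in P = W/t:
  W (work): kg·m²/s²
  t (time): s  → in the denominator, contributes 1/s

Multiplying the contributions: [kg·m²/s²] · [1/s]
Adding exponents of each base unit: kg: 1, m: 2, s: -3
SI base units of power: kg·m²/s³

The claimed units kg·m³/s³ (exponents kg: 1, m: 3, s: -3) do not match the derived units kg·m²/s³ (exponents kg: 1, m: 2, s: -3), so the claim is incorrect.

Answer: No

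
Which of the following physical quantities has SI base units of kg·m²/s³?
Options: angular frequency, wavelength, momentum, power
Checking the SI base units of each option:
  angular frequency (ω = 2πf): 1/s  ✗
  wavelength (λ = v/f): m  ✗
  momentum (p = mv): kg·m/s  ✗
  power (P = W/t): kg·m²/s³  ✓ matches

Only power has units kg·m²/s³.

Answer: power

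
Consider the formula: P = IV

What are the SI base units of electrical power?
Units of each symbol in P = IV:
  I (current): A
  V (voltage, in volts): kg·m²/(s³·A)

Multiplying the contributions: [A] · [kg·m²/(s³·A)]
Adding exponents of each base unit: kg: 1, m: 2, s: -3
SI base units of electrical power: kg·m²/s³

Answer: kg·m²/s³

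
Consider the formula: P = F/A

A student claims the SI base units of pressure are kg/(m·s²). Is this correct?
Units of each symbol in P = F/A:
  F (force): kg·m/s²
  A (area): m²  → in the denominator, contributes 1/m²

Multiplying the contributions: [kg·m/s²] · [1/m²]
Adding exponents of each base unit: kg: 1, m: -1, s: -2
SI base units of pressure: kg/(m·s²)

The claimed units kg/(m·s²) match the derived units, so the claim is correct.

Answer: Yes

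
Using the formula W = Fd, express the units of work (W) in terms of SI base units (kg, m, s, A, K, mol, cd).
Units of each symbol in W = Fd:
  F (force): kg·m/s²
  d (displacement): m

Multiplying the contributions: [kg·m/s²] · [m]
Adding exponents of each base unit: kg: 1, m: 2, s: -2
SI base units of work: kg·m²/s²

Answer: kg·m²/s²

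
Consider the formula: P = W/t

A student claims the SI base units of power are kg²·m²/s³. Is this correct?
Units of each symbol in P = W/t:
  W (work): kg·m²/s²
  t (time): s  → in the denominator, contributes 1/s

Multiplying the contributions: [kg·m²/s²] · [1/s]
Adding exponents of each base unit: kg: 1, m: 2, s: -3
SI base units of power: kg·m²/s³

The claimed units kg²·m²/s³ (exponents kg: 2, m: 2, s: -3) do not match the derived units kg·m²/s³ (exponents kg: 1, m: 2, s: -3), so the claim is incorrect.

Answer: No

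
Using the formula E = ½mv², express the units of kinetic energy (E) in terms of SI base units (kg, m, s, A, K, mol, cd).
Units of each symbol in E = ½mv²:
  m (mass): kg
  v (speed): m/s  → to the power 2, contributes m²/s²
  The factor ½ is dimensionless.

Multiplying the contributions: [kg] · [m²/s²]
Adding exponents of each base unit: kg: 1, m: 2, s: -2
SI base units of kinetic energy: kg·m²/s²

Answer: kg·m²/s²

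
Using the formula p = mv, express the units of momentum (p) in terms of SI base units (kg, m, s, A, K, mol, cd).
Units of each symbol in p = mv:
  m (mass): kg
  v (velocity): m/s

Multiplying the contributions: [kg] · [m/s]
Adding exponents of each base unit: kg: 1, m: 1, s: -1
SI base units of momentum: kg·m/s

Answer: kg·m/s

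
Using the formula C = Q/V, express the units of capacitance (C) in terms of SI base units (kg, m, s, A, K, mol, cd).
Units of each symbol in C = Q/V:
  Q (charge, in coulombs): s·A
  V (voltage, in volts): kg·m²/(s³·A)  → in the denominator, contributes s³·A/(kg·m²)

Multiplying the contributions: [s·A] · [s³·A/(kg·m²)]
Adding exponents of each base unit: kg: -1, m: -2, s: 4, A: 2
SI base units of capacitance: s⁴·A²/(kg·m²)

Answer: s⁴·A²/(kg·m²)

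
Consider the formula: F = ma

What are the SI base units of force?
Units of each symbol in F = ma:
  m (mass): kg
  a (acceleration): m/s²

Multiplying the contributions: [kg] · [m/s²]
Adding exponents of each base unit: kg: 1, m: 1, s: -2
SI base units of force: kg·m/s²

Answer: kg·m/s²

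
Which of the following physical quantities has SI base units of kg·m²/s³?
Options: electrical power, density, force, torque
Checking the SI base units of each option:
  electrical power (P = IV): kg·m²/s³  ✓ matches
  density (ρ = m/V): kg/m³  ✗
  force (F = ma): kg·m/s²  ✗
  torque (τ = Fr): kg·m²/s²  ✗

Only electrical power has units kg·m²/s³.

Answer: electrical power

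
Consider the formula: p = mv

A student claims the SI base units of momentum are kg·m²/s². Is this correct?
Units of each symbol in p = mv:
  m (mass): kg
  v (velocity): m/s

Multiplying the contributions: [kg] · [m/s]
Adding exponents of each base unit: kg: 1, m: 1, s: -1
SI base units of momentum: kg·m/s

The claimed units kg·m²/s² (exponents kg: 1, m: 2, s: -2) do not match the derived units kg·m/s (exponents kg: 1, m: 1, s: -1), so the claim is incorrect.

Answer: No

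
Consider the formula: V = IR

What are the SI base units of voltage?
Units of each symbol in V = IR:
  I (current): A
  R (resistance, in ohms): kg·m²/(s³·A²)

Multiplying the contributions: [A] · [kg·m²/(s³·A²)]
Adding exponents of each base unit: kg: 1, m: 2, s: -3, A: -1
SI base units of voltage: kg·m²/(s³·A)

Answer: kg·m²/(s³·A)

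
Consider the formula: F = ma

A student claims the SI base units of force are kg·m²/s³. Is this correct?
Units of each symbol in F = ma:
  m (mass): kg
  a (acceleration): m/s²

Multiplying the contributions: [kg] · [m/s²]
Adding exponents of each base unit: kg: 1, m: 1, s: -2
SI base units of force: kg·m/s²

The claimed units kg·m²/s³ (exponents kg: 1, m: 2, s: -3) do not match the derived units kg·m/s² (exponents kg: 1, m: 1, s: -2), so the claim is incorrect.

Answer: No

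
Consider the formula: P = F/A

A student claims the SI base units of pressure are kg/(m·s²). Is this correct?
Units of each symbol in P = F/A:
  F (force): kg·m/s²
  A (area): m²  → in the denominator, contributes 1/m²

Multiplying the contributions: [kg·m/s²] · [1/m²]
Adding exponents of each base unit: kg: 1, m: -1, s: -2
SI base units of pressure: kg/(m·s²)

The claimed units kg/(m·s²) match the derived units, so the claim is correct.

Answer: Yes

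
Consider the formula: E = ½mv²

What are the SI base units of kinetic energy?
Units of each symbol in E = ½mv²:
  m (mass): kg
  v (speed): m/s  → to the power 2, contributes m²/s²
  The factor ½ is dimensionless.

Multiplying the contributions: [kg] · [m²/s²]
Adding exponents of each base unit: kg: 1, m: 2, s: -2
SI base units of kinetic energy: kg·m²/s²

Answer: kg·m²/s²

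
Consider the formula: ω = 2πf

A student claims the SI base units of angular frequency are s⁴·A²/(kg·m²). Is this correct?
Units of each symbol in ω = 2πf:
  f (frequency): 1/s
  The factor 2π is dimensionless.

Multiplying the contributions: [1/s]
Adding exponents of each base unit: s: -1
SI base units of angular frequency: 1/s

The claimed units s⁴·A²/(kg·m²) (exponents kg: -1, m: -2, s: 4, A: 2) do not match the derived units 1/s (exponents s: -1), so the claim is incorrect.

Answer: No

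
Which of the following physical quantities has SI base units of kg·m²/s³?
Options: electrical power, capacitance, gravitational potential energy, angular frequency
Checking the SI base units of each option:
  electrical power (P = IV): kg·m²/s³  ✓ matches
  capacitance (C = Q/V): s⁴·A²/(kg·m²)  ✗
  gravitational potential energy (U = -GMm/r): kg·m²/s²  ✗
  angular frequency (ω = 2πf): 1/s  ✗

Only electrical power has units kg·m²/s³.

Answer: electrical power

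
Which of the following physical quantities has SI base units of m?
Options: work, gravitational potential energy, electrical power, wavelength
Checking the SI base units of each option:
  work (W = Fd): kg·m²/s²  ✗
  gravitational potential energy (U = -GMm/r): kg·m²/s²  ✗
  electrical power (P = IV): kg·m²/s³  ✗
  wavelength (λ = v/f): m  ✓ matches

Only wavelength has units m.

Answer: wavelength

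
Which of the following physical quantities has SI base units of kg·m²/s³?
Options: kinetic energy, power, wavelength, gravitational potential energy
Checking the SI base units of each option:
  kinetic energy (E = ½mv²): kg·m²/s²  ✗
  power (P = W/t): kg·m²/s³  ✓ matches
  wavelength (λ = v/f): m  ✗
  gravitational potential energy (U = -GMm/r): kg·m²/s²  ✗

Only power has units kg·m²/s³.

Answer: power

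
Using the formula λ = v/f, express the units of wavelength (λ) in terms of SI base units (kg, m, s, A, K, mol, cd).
Units of each symbol in λ = v/f:
  v (wave speed): m/s
  f (frequency): 1/s  → in the denominator, contributes s

Multiplying the contributions: [m/s] · [s]
Adding exponents of each base unit: m: 1
SI base units of wavelength: m

Answer: m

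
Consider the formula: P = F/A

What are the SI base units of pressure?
Units of each symbol in P = F/A:
  F (force): kg·m/s²
  A (area): m²  → in the denominator, contributes 1/m²

Multiplying the contributions: [kg·m/s²] · [1/m²]
Adding exponents of each base unit: kg: 1, m: -1, s: -2
SI base units of pressure: kg/(m·s²)

Answer: kg/(m·s²)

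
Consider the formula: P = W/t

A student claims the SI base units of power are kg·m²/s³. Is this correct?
Units of each symbol in P = W/t:
  W (work): kg·m²/s²
  t (time): s  → in the denominator, contributes 1/s

Multiplying the contributions: [kg·m²/s²] · [1/s]
Adding exponents of each base unit: kg: 1, m: 2, s: -3
SI base units of power: kg·m²/s³

The claimed units kg·m²/s³ match the derived units, so the claim is correct.

Answer: Yes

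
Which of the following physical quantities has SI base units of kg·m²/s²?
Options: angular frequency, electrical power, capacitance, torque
Checking the SI base units of each option:
  angular frequency (ω = 2πf): 1/s  ✗
  electrical power (P = IV): kg·m²/s³  ✗
  capacitance (C = Q/V): s⁴·A²/(kg·m²)  ✗
  torque (τ = Fr): kg·m²/s²  ✓ matches

Only torque has units kg·m²/s².

Answer: torque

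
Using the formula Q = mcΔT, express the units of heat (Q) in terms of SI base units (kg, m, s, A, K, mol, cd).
Units of each symbol in Q = mcΔT:
  m (mass): kg
  c (specific heat capacity, in J/(kg·K)): m²/(s²·K)
  ΔT (temperature change): K

Multiplying the contributions: [kg] · [m²/(s²·K)] · [K]
Adding exponents of each base unit: kg: 1, m: 2, s: -2
SI base units of heat: kg·m²/s²

Answer: kg·m²/s²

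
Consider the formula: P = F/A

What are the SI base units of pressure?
Units of each symbol in P = F/A:
  F (force): kg·m/s²
  A (area): m²  → in the denominator, contributes 1/m²

Multiplying the contributions: [kg·m/s²] · [1/m²]
Adding exponents of each base unit: kg: 1, m: -1, s: -2
SI base units of pressure: kg/(m·s²)

Answer: kg/(m·s²)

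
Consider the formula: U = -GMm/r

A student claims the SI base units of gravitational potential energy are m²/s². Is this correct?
Units of each symbol in U = -GMm/r:
  G (gravitational constant): m³/(kg·s²)
  M (mass): kg
  m (mass): kg
  r (distance): m  → in the denominator, contributes 1/m
  The minus sign does not affect the units.

Multiplying the contributions: [m³/(kg·s²)] · [kg] · [kg] · [1/m]
Adding exponents of each base unit: kg: 1, m: 2, s: -2
SI base units of gravitational potential energy: kg·m²/s²

The claimed units m²/s² (exponents m: 2, s: -2) do not match the derived units kg·m²/s² (exponents kg: 1, m: 2, s: -2), so the claim is incorrect.

Answer: No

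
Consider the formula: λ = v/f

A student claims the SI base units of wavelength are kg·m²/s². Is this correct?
Units of each symbol in λ = v/f:
  v (wave speed): m/s
  f (frequency): 1/s  → in the denominator, contributes s

Multiplying the contributions: [m/s] · [s]
Adding exponents of each base unit: m: 1
SI base units of wavelength: m

The claimed units kg·m²/s² (exponents kg: 1, m: 2, s: -2) do not match the derived units m (exponents m: 1), so the claim is incorrect.

Answer: No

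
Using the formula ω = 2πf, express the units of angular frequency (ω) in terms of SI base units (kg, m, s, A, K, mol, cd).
Units of each symbol in ω = 2πf:
  f (frequency): 1/s
  The factor 2π is dimensionless.

Multiplying the contributions: [1/s]
Adding exponents of each base unit: s: -1
SI base units of angular frequency: 1/s

Answer: 1/s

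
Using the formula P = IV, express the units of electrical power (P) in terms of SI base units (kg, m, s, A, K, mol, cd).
Units of each symbol in P = IV:
  I (current): A
  V (voltage, in volts): kg·m²/(s³·A)

Multiplying the contributions: [A] · [kg·m²/(s³·A)]
Adding exponents of each base unit: kg: 1, m: 2, s: -3
SI base units of electrical power: kg·m²/s³

Answer: kg·m²/s³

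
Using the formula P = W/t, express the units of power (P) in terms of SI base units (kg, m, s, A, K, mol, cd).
Units of each symbol in P = W/t:
  W (work): kg·m²/s²
  t (time): s  → in the denominator, contributes 1/s

Multiplying the contributions: [kg·m²/s²] · [1/s]
Adding exponents of each base unit: kg: 1, m: 2, s: -3
SI base units of power: kg·m²/s³

Answer: kg·m²/s³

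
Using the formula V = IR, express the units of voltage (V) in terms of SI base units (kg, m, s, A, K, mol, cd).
Units of each symbol in V = IR:
  I (current): A
  R (resistance, in ohms): kg·m²/(s³·A²)

Multiplying the contributions: [A] · [kg·m²/(s³·A²)]
Adding exponents of each base unit: kg: 1, m: 2, s: -3, A: -1
SI base units of voltage: kg·m²/(s³·A)

Answer: kg·m²/(s³·A)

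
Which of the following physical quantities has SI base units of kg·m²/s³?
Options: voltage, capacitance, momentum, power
Checking the SI base units of each option:
  voltage (V = IR): kg·m²/(s³·A)  ✗
  capacitance (C = Q/V): s⁴·A²/(kg·m²)  ✗
  momentum (p = mv): kg·m/s  ✗
  power (P = W/t): kg·m²/s³  ✓ matches

Only power has units kg·m²/s³.

Answer: power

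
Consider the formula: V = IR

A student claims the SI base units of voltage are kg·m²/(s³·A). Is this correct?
Units of each symbol in V = IR:
  I (current): A
  R (resistance, in ohms): kg·m²/(s³·A²)

Multiplying the contributions: [A] · [kg·m²/(s³·A²)]
Adding exponents of each base unit: kg: 1, m: 2, s: -3, A: -1
SI base units of voltage: kg·m²/(s³·A)

The claimed units kg·m²/(s³·A) match the derived units, so the claim is correct.

Answer: Yes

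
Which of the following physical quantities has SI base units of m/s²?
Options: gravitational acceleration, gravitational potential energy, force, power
Checking the SI base units of each option:
  gravitational acceleration (g = GM/r²): m/s²  ✓ matches
  gravitational potential energy (U = -GMm/r): kg·m²/s²  ✗
  force (F = ma): kg·m/s²  ✗
  power (P = W/t): kg·m²/s³  ✗

Only gravitational acceleration has units m/s².

Answer: gravitational acceleration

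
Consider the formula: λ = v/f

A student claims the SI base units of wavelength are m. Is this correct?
Units of each symbol in λ = v/f:
  v (wave speed): m/s
  f (frequency): 1/s  → in the denominator, contributes s

Multiplying the contributions: [m/s] · [s]
Adding exponents of each base unit: m: 1
SI base units of wavelength: m

The claimed units m match the derived units, so the claim is correct.

Answer: Yes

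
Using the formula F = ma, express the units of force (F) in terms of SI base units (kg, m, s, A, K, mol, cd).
Units of each symbol in F = ma:
  m (mass): kg
  a (acceleration): m/s²

Multiplying the contributions: [kg] · [m/s²]
Adding exponents of each base unit: kg: 1, m: 1, s: -2
SI base units of force: kg·m/s²

Answer: kg·m/s²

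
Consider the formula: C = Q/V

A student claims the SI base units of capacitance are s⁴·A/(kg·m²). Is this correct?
Units of each symbol in C = Q/V:
  Q (charge, in coulombs): s·A
  V (voltage, in volts): kg·m²/(s³·A)  → in the denominator, contributes s³·A/(kg·m²)

Multiplying the contributions: [s·A] · [s³·A/(kg·m²)]
Adding exponents of each base unit: kg: -1, m: -2, s: 4, A: 2
SI base units of capacitance: s⁴·A²/(kg·m²)

The claimed units s⁴·A/(kg·m²) (exponents kg: -1, m: -2, s: 4, A: 1) do not match the derived units s⁴·A²/(kg·m²) (exponents kg: -1, m: -2, s: 4, A: 2), so the claim is incorrect.

Answer: No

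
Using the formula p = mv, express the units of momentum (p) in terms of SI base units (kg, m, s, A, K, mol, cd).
Units of each symbol in p = mv:
  m (mass): kg
  v (velocity): m/s

Multiplying the contributions: [kg] · [m/s]
Adding exponents of each base unit: kg: 1, m: 1, s: -1
SI base units of momentum: kg·m/s

Answer: kg·m/s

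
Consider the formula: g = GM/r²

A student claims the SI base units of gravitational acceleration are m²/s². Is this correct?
Units of each symbol in g = GM/r²:
  G (gravitational constant): m³/(kg·s²)
  M (mass): kg
  r (distance): m  → to the power 2 in the denominator, contributes 1/m²

Multiplying the contributions: [m³/(kg·s²)] · [kg] · [1/m²]
Adding exponents of each base unit: m: 1, s: -2
SI base units of gravitational acceleration: m/s²

The claimed units m²/s² (exponents m: 2, s: -2) do not match the derived units m/s² (exponents m: 1, s: -2), so the claim is incorrect.

Answer: No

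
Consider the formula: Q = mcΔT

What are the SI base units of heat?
Units of each symbol in Q = mcΔT:
  m (mass): kg
  c (specific heat capacity, in J/(kg·K)): m²/(s²·K)
  ΔT (temperature change): K

Multiplying the contributions: [kg] · [m²/(s²·K)] · [K]
Adding exponents of each base unit: kg: 1, m: 2, s: -2
SI base units of heat: kg·m²/s²

Answer: kg·m²/s²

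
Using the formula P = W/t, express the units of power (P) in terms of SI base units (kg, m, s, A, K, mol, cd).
Units of each symbol in P = W/t:
  W (work): kg·m²/s²
  t (time): s  → in the denominator, contributes 1/s

Multiplying the contributions: [kg·m²/s²] · [1/s]
Adding exponents of each base unit: kg: 1, m: 2, s: -3
SI base units of power: kg·m²/s³

Answer: kg·m²/s³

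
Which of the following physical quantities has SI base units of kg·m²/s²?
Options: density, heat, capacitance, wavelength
Checking the SI base units of each option:
  density (ρ = m/V): kg/m³  ✗
  heat (Q = mcΔT): kg·m²/s²  ✓ matches
  capacitance (C = Q/V): s⁴·A²/(kg·m²)  ✗
  wavelength (λ = v/f): m  ✗

Only heat has units kg·m²/s².

Answer: heat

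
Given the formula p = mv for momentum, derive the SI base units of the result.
Units of each symbol in p = mv:
  m (mass): kg
  v (velocity): m/s

Multiplying the contributions: [kg] · [m/s]
Adding exponents of each base unit: kg: 1, m: 1, s: -1
SI base units of momentum: kg·m/s

Answer: kg·m/s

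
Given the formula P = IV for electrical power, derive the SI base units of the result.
Units of each symbol in P = IV:
  I (current): A
  V (voltage, in volts): kg·m²/(s³·A)

Multiplying the contributions: [A] · [kg·m²/(s³·A)]
Adding exponents of each base unit: kg: 1, m: 2, s: -3
SI base units of electrical power: kg·m²/s³

Answer: kg·m²/s³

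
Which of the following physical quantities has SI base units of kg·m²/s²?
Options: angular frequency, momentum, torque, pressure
Checking the SI base units of each option:
  angular frequency (ω = 2πf): 1/s  ✗
  momentum (p = mv): kg·m/s  ✗
  torque (τ = Fr): kg·m²/s²  ✓ matches
  pressure (P = F/A): kg/(m·s²)  ✗

Only torque has units kg·m²/s².

Answer: torque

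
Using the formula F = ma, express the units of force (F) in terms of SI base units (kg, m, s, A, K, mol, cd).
Units of each symbol in F = ma:
  m (mass): kg
  a (acceleration): m/s²

Multiplying the contributions: [kg] · [m/s²]
Adding exponents of each base unit: kg: 1, m: 1, s: -2
SI base units of force: kg·m/s²

Answer: kg·m/s²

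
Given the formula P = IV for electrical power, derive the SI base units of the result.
Units of each symbol in P = IV:
  I (current): A
  V (voltage, in volts): kg·m²/(s³·A)

Multiplying the contributions: [A] · [kg·m²/(s³·A)]
Adding exponents of each base unit: kg: 1, m: 2, s: -3
SI base units of electrical power: kg·m²/s³

Answer: kg·m²/s³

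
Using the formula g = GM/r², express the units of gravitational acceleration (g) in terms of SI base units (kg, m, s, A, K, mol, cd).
Units of each symbol in g = GM/r²:
  G (gravitational constant): m³/(kg·s²)
  M (mass): kg
  r (distance): m  → to the power 2 in the denominator, contributes 1/m²

Multiplying the contributions: [m³/(kg·s²)] · [kg] · [1/m²]
Adding exponents of each base unit: m: 1, s: -2
SI base units of gravitational acceleration: m/s²

Answer: m/s²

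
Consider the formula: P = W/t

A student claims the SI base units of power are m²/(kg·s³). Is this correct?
Units of each symbol in P = W/t:
  W (work): kg·m²/s²
  t (time): s  → in the denominator, contributes 1/s

Multiplying the contributions: [kg·m²/s²] · [1/s]
Adding exponents of each base unit: kg: 1, m: 2, s: -3
SI base units of power: kg·m²/s³

The claimed units m²/(kg·s³) (exponents kg: -1, m: 2, s: -3) do not match the derived units kg·m²/s³ (exponents kg: 1, m: 2, s: -3), so the claim is incorrect.

Answer: No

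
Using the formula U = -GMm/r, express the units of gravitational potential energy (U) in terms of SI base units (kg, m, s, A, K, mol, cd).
Units of each symbol in U = -GMm/r:
  G (gravitational constant): m³/(kg·s²)
  M (mass): kg
  m (mass): kg
  r (distance): m  → in the denominator, contributes 1/m
  The minus sign does not affect the units.

Multiplying the contributions: [m³/(kg·s²)] · [kg] · [kg] · [1/m]
Adding exponents of each base unit: kg: 1, m: 2, s: -2
SI base units of gravitational potential energy: kg·m²/s²

Answer: kg·m²/s²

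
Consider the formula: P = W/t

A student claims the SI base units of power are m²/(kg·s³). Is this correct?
Units of each symbol in P = W/t:
  W (work): kg·m²/s²
  t (time): s  → in the denominator, contributes 1/s

Multiplying the contributions: [kg·m²/s²] · [1/s]
Adding exponents of each base unit: kg: 1, m: 2, s: -3
SI base units of power: kg·m²/s³

The claimed units m²/(kg·s³) (exponents kg: -1, m: 2, s: -3) do not match the derived units kg·m²/s³ (exponents kg: 1, m: 2, s: -3), so the claim is incorrect.

Answer: No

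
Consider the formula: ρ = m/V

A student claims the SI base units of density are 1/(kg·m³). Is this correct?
Units of each symbol in ρ = m/V:
  m (mass): kg
  V (volume): m³  → in the denominator, contributes 1/m³

Multiplying the contributions: [kg] · [1/m³]
Adding exponents of each base unit: kg: 1, m: -3
SI base units of density: kg/m³

The claimed units 1/(kg·m³) (exponents kg: -1, m: -3) do not match the derived units kg/m³ (exponents kg: 1, m: -3), so the claim is incorrect.

Answer: No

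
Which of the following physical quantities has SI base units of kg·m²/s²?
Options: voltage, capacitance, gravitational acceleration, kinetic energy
Checking the SI base units of each option:
  voltage (V = IR): kg·m²/(s³·A)  ✗
  capacitance (C = Q/V): s⁴·A²/(kg·m²)  ✗
  gravitational acceleration (g = GM/r²): m/s²  ✗
  kinetic energy (E = ½mv²): kg·m²/s²  ✓ matches

Only kinetic energy has units kg·m²/s².

Answer: kinetic energy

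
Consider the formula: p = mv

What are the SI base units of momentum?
Units of each symbol in p = mv:
  m (mass): kg
  v (velocity): m/s

Multiplying the contributions: [kg] · [m/s]
Adding exponents of each base unit: kg: 1, m: 1, s: -1
SI base units of momentum: kg·m/s

Answer: kg·m/s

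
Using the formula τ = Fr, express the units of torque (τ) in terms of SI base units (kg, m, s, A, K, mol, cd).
Units of each symbol in τ = Fr:
  F (force): kg·m/s²
  r (lever arm): m

Multiplying the contributions: [kg·m/s²] · [m]
Adding exponents of each base unit: kg: 1, m: 2, s: -2
SI base units of torque: kg·m²/s²

Answer: kg·m²/s²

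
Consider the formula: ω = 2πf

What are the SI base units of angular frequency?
Units of each symbol in ω = 2πf:
  f (frequency): 1/s
  The factor 2π is dimensionless.

Multiplying the contributions: [1/s]
Adding exponents of each base unit: s: -1
SI base units of angular frequency: 1/s

Answer: 1/s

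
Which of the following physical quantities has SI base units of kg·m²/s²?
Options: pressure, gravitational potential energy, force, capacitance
Checking the SI base units of each option:
  pressure (P = F/A): kg/(m·s²)  ✗
  gravitational potential energy (U = -GMm/r): kg·m²/s²  ✓ matches
  force (F = ma): kg·m/s²  ✗
  capacitance (C = Q/V): s⁴·A²/(kg·m²)  ✗

Only gravitational potential energy has units kg·m²/s².

Answer: gravitational potential energy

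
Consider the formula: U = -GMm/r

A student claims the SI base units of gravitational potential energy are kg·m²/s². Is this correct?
Units of each symbol in U = -GMm/r:
  G (gravitational constant): m³/(kg·s²)
  M (mass): kg
  m (mass): kg
  r (distance): m  → in the denominator, contributes 1/m
  The minus sign does not affect the units.

Multiplying the contributions: [m³/(kg·s²)] · [kg] · [kg] · [1/m]
Adding exponents of each base unit: kg: 1, m: 2, s: -2
SI base units of gravitational potential energy: kg·m²/s²

The claimed units kg·m²/s² match the derived units, so the claim is correct.

Answer: Yes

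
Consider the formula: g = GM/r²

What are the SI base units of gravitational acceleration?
Units of each symbol in g = GM/r²:
  G (gravitational constant): m³/(kg·s²)
  M (mass): kg
  r (distance): m  → to the power 2 in the denominator, contributes 1/m²

Multiplying the contributions: [m³/(kg·s²)] · [kg] · [1/m²]
Adding exponents of each base unit: m: 1, s: -2
SI base units of gravitational acceleration: m/s²

Answer: m/s²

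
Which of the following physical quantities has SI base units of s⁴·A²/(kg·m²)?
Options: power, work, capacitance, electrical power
Checking the SI base units of each option:
  power (P = W/t): kg·m²/s³  ✗
  work (W = Fd): kg·m²/s²  ✗
  capacitance (C = Q/V): s⁴·A²/(kg·m²)  ✓ matches
  electrical power (P = IV): kg·m²/s³  ✗

Only capacitance has units s⁴·A²/(kg·m²).

Answer: capacitance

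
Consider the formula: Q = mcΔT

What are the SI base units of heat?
Units of each symbol in Q = mcΔT:
  m (mass): kg
  c (specific heat capacity, in J/(kg·K)): m²/(s²·K)
  ΔT (temperature change): K

Multiplying the contributions: [kg] · [m²/(s²·K)] · [K]
Adding exponents of each base unit: kg: 1, m: 2, s: -2
SI base units of heat: kg·m²/s²

Answer: kg·m²/s²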